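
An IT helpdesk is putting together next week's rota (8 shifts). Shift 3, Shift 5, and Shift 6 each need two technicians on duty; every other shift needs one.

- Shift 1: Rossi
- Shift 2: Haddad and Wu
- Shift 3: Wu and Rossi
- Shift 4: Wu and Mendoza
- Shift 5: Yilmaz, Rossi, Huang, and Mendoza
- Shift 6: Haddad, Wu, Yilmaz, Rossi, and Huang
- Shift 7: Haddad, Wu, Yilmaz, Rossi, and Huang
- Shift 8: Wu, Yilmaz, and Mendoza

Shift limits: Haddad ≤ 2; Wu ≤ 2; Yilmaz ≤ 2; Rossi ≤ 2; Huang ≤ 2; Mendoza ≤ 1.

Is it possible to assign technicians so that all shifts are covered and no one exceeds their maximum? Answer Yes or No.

Shift 1 can only be covered by Rossi, so that assignment is forced.
Shift 3 can only be covered by Wu and Rossi, so that assignment is forced.
One valid schedule: Shift 1→Rossi, Shift 2→Haddad, Shift 3→Wu+Rossi, Shift 4→Wu, Shift 5→Huang+Mendoza, Shift 6→Yilmaz+Huang, Shift 7→Haddad, Shift 8→Yilmaz.
Loads: Haddad 2/2, Wu 2/2, Yilmaz 2/2, Rossi 2/2, Huang 2/2, Mendoza 1/1 — all within limits.

Yes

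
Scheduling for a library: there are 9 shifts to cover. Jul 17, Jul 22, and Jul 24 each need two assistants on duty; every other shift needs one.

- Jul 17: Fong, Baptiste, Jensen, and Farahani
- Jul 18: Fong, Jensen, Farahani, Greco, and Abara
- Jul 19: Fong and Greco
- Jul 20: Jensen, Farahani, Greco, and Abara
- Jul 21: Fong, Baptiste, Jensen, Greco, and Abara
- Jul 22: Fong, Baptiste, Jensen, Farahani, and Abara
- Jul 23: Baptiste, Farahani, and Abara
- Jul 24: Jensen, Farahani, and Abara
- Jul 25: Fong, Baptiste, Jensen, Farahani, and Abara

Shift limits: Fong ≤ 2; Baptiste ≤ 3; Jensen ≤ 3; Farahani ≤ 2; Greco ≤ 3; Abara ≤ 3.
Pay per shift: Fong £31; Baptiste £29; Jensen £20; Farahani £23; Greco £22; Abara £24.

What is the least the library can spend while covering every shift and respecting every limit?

Picking the cheapest available assistant for each shift independently would cost £254, but that ignores the shift limits.
An optimal schedule: Jul 17→Jensen+Baptiste, Jul 18→Greco, Jul 19→Greco, Jul 20→Greco, Jul 21→Abara, Jul 22→Jensen+Abara, Jul 23→Farahani, Jul 24→Jensen+Farahani, Jul 25→Abara.
Total: 20 + 29 + 22 + 22 + 22 + 24 + 20 + 24 + 23 + 20 + 23 + 24 = £273.

£273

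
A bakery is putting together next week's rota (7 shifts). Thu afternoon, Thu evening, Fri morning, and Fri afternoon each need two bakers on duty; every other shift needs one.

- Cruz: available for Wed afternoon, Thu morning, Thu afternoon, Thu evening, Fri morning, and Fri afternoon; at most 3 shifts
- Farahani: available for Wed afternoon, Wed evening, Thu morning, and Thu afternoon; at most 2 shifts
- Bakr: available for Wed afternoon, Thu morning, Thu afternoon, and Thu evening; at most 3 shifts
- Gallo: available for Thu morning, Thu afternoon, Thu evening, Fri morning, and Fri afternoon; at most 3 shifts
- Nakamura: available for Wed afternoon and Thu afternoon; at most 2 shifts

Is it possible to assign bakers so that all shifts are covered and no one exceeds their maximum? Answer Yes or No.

Yes

Wed evening can only be covered by Farahani, so that assignment is forced.
Fri morning can only be covered by Cruz and Gallo, so that assignment is forced.
Fri afternoon can only be covered by Cruz and Gallo, so that assignment is forced.
One valid schedule: Wed afternoon→Farahani, Wed evening→Farahani, Thu morning→Bakr, Thu afternoon→Bakr+Gallo, Thu evening→Cruz+Bakr, Fri morning→Cruz+Gallo, Fri afternoon→Cruz+Gallo.
Loads: Cruz 3/3, Farahani 2/2, Bakr 3/3, Gallo 3/3, Nakamura 0/2 — all within limits.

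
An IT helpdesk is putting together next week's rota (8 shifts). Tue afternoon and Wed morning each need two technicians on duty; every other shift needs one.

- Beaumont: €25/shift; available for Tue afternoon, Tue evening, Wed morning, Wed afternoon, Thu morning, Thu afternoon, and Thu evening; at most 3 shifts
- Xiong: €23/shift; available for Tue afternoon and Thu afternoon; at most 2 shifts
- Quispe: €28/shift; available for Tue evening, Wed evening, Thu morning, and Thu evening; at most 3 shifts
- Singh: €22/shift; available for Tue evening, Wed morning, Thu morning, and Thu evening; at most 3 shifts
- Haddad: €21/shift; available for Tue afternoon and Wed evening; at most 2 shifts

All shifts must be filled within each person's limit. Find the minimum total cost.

€229

Wed morning can only be covered by Beaumont and Singh, so that assignment is forced.
Wed afternoon can only be covered by Beaumont, so that assignment is forced.
Picking the cheapest available technician for each shift independently would cost €226, but that ignores the shift limits.
An optimal schedule: Tue afternoon→Haddad+Xiong, Tue evening→Singh, Wed morning→Singh+Beaumont, Wed afternoon→Beaumont, Wed evening→Haddad, Thu morning→Singh, Thu afternoon→Xiong, Thu evening→Beaumont.
Total: 21 + 23 + 22 + 22 + 25 + 25 + 21 + 22 + 23 + 25 = €229.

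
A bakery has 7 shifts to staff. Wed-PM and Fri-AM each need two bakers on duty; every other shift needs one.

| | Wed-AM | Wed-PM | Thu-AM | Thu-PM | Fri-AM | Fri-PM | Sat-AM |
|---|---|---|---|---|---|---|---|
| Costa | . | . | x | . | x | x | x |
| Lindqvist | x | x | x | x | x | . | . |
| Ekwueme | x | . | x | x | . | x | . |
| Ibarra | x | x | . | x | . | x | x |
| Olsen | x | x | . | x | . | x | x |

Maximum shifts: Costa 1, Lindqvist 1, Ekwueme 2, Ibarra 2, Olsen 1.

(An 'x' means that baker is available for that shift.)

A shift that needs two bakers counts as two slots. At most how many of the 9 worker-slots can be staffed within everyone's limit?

7

Total capacity across all bakers is 1+1+2+2+1 = 7, and 9 slots are needed, so at most 7 can be filled.
An assignment achieving 7: Wed-AM→Ekwueme, Wed-PM→Ibarra+Olsen, Thu-AM→Ekwueme, Fri-AM→Costa+Lindqvist, Sat-AM→Ibarra.
Loads: Costa 1/1, Lindqvist 1/1, Ekwueme 2/2, Ibarra 2/2, Olsen 1/1.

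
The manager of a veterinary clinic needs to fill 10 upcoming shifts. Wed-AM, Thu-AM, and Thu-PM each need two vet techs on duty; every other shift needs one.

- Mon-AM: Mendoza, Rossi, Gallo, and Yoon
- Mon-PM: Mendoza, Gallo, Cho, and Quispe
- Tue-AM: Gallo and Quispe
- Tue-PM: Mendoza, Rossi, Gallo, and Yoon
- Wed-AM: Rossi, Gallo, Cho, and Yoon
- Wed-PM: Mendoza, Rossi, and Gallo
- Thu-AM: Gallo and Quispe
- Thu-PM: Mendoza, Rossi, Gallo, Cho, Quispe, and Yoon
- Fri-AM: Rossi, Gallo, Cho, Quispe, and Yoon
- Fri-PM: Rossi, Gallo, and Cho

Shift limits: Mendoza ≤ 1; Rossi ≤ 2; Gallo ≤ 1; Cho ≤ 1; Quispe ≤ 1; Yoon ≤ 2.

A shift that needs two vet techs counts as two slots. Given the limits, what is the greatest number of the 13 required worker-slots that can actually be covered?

Total capacity across all vet techs is 1+2+1+1+1+2 = 8, and 13 slots are needed, so at most 8 can be filled.
An assignment achieving 8: Mon-AM→Rossi, Mon-PM→Cho, Tue-AM→Gallo, Tue-PM→Yoon, Wed-AM→Yoon, Wed-PM→Mendoza, Thu-AM→Quispe, Fri-PM→Rossi.
Loads: Mendoza 1/1, Rossi 2/2, Gallo 1/1, Cho 1/1, Quispe 1/1, Yoon 2/2.

8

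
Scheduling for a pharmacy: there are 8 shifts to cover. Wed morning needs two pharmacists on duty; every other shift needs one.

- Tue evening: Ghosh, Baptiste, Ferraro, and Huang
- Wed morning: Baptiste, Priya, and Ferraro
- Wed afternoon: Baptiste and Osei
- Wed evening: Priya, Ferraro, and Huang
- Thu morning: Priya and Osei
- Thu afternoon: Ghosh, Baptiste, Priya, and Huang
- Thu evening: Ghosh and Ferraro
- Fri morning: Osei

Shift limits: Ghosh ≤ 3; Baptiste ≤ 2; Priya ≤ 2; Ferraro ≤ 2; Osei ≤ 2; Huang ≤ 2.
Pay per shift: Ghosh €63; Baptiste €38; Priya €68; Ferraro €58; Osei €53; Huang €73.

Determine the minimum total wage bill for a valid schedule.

Fri morning can only be covered by Osei, so that assignment is forced.
Picking the cheapest available pharmacist for each shift independently would cost €432, but that ignores the shift limits.
An optimal schedule: Tue evening→Ghosh, Wed morning→Baptiste+Ferraro, Wed afternoon→Baptiste, Wed evening→Ferraro, Thu morning→Osei, Thu afternoon→Ghosh, Thu evening→Ghosh, Fri morning→Osei.
Total: 63 + 38 + 58 + 38 + 58 + 53 + 63 + 63 + 53 = €487.

€487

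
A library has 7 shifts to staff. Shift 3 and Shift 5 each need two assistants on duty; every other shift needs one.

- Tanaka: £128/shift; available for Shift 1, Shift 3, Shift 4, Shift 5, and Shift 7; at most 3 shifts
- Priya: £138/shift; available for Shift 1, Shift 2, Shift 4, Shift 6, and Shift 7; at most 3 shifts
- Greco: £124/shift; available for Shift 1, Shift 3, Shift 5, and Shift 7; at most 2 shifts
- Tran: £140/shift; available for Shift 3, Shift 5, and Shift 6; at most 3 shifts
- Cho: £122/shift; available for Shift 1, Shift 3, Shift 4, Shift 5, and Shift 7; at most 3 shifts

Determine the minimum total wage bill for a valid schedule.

£1146

Shift 2 can only be covered by Priya, so that assignment is forced.
Picking the cheapest available assistant for each shift independently would cost £1134, but that ignores the shift limits.
An optimal schedule: Shift 1→Cho, Shift 2→Priya, Shift 3→Greco+Tanaka, Shift 4→Cho, Shift 5→Greco+Tanaka, Shift 6→Priya, Shift 7→Cho.
Total: 122 + 138 + 124 + 128 + 122 + 124 + 128 + 138 + 122 = £1146.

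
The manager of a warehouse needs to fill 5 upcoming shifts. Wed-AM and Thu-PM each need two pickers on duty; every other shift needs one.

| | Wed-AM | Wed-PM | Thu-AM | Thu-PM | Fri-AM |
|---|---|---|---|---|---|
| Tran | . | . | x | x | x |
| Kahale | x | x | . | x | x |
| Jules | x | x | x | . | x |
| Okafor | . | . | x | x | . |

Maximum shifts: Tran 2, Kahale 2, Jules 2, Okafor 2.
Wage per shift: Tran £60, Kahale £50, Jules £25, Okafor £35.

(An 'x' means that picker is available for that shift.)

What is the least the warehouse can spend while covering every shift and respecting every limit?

Wed-AM can only be covered by Kahale and Jules, so that assignment is forced.
Picking the cheapest available picker for each shift independently would cost £235, but that ignores the shift limits.
An optimal schedule: Wed-AM→Jules+Kahale, Wed-PM→Jules, Thu-AM→Okafor, Thu-PM→Okafor+Kahale, Fri-AM→Tran.
Total: 25 + 50 + 25 + 35 + 35 + 50 + 60 = £280.

£280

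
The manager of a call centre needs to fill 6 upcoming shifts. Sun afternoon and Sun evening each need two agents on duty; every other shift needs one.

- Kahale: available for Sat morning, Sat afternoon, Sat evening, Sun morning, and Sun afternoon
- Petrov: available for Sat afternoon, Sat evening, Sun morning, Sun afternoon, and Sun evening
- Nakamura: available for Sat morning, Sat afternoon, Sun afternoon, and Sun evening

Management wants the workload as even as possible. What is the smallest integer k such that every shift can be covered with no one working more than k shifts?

With 3 agents and 8 worker-slots to fill, someone must work at least ⌈8/3⌉ = 3 shifts, so k ≥ 3.
k = 3 works: Sat morning→Kahale, Sat afternoon→Petrov, Sat evening→Kahale, Sun morning→Kahale, Sun afternoon→Petrov+Nakamura, Sun evening→Petrov+Nakamura.
Loads: Kahale 3, Petrov 3, Nakamura 2 — all ≤ 3.

3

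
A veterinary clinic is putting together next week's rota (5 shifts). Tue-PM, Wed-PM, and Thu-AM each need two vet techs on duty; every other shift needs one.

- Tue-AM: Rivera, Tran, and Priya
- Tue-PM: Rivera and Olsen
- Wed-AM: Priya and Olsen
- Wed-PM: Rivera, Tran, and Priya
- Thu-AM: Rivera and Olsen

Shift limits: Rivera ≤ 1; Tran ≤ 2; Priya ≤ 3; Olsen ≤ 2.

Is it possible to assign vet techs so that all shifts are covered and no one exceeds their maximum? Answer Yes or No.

No

Total capacity is 8 and 8 slots are needed, so capacity alone doesn't rule it out.
Shifts {Tue-PM, Thu-AM} need 4 worker-slots in total, but the vet techs available for any of those shifts (Rivera and Olsen) can supply at most 3 among them. So no valid schedule exists.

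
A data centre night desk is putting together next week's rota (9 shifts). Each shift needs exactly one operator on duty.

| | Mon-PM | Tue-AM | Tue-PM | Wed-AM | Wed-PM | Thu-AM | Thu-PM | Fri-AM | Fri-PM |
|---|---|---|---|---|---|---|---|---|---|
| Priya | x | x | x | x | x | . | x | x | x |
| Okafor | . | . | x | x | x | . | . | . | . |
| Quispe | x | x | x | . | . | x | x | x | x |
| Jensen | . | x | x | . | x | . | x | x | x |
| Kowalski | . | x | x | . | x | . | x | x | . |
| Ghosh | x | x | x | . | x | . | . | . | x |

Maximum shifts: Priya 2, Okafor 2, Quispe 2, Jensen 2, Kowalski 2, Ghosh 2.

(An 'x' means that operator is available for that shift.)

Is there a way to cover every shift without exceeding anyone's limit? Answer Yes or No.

Thu-AM can only be covered by Quispe, so that assignment is forced.
One valid schedule: Mon-PM→Priya, Tue-AM→Kowalski, Tue-PM→Okafor, Wed-AM→Priya, Wed-PM→Okafor, Thu-AM→Quispe, Thu-PM→Quispe, Fri-AM→Jensen, Fri-PM→Jensen.
Loads: Priya 2/2, Okafor 2/2, Quispe 2/2, Jensen 2/2, Kowalski 1/2, Ghosh 0/2 — all within limits.

Yes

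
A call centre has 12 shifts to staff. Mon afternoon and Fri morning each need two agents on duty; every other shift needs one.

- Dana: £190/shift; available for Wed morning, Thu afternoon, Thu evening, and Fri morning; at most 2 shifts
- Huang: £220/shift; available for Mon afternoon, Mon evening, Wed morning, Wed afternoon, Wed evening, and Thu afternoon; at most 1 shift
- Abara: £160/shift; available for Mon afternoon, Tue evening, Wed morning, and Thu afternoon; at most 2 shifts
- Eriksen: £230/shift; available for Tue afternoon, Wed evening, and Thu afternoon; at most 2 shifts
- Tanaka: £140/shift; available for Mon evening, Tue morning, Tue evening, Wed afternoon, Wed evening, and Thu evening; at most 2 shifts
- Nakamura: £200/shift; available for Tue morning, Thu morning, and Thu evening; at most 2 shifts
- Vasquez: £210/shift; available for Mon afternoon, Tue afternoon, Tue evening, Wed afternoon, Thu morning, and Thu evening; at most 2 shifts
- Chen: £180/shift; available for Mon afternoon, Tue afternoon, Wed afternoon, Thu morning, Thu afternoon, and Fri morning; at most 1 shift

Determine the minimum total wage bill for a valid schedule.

£2660

Fri morning can only be covered by Dana and Chen, so that assignment is forced.
Picking the cheapest available agent for each shift independently would cost £2230, but that ignores the shift limits.
An optimal schedule: Mon afternoon→Abara+Vasquez, Mon evening→Huang, Tue morning→Tanaka, Tue afternoon→Eriksen, Tue evening→Abara, Wed morning→Dana, Wed afternoon→Vasquez, Wed evening→Tanaka, Thu morning→Nakamura, Thu afternoon→Eriksen, Thu evening→Nakamura, Fri morning→Dana+Chen.
Total: 160 + 210 + 220 + 140 + 230 + 160 + 190 + 210 + 140 + 200 + 230 + 200 + 190 + 180 = £2660.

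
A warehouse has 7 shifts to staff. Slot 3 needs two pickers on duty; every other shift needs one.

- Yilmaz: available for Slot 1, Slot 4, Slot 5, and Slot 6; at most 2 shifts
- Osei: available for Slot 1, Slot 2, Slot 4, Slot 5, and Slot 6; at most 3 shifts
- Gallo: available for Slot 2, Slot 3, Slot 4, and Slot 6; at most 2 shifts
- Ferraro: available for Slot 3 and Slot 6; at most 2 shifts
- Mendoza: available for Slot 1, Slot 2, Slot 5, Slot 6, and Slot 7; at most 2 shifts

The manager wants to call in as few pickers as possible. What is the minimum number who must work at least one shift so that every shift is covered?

4

8 slots to fill and no one can take more than 3, so at least ⌈8/3⌉ = 3 pickers are needed.
Any 3 pickers together have capacity at most 3+2+2 = 7 < 8 slots, so 3 can never suffice.
Yilmaz, Gallo, Ferraro, and Mendoza alone can cover everything: Slot 1→Yilmaz, Slot 2→Gallo, Slot 3→Gallo+Ferraro, Slot 4→Yilmaz, Slot 5→Mendoza, Slot 6→Ferraro, Slot 7→Mendoza.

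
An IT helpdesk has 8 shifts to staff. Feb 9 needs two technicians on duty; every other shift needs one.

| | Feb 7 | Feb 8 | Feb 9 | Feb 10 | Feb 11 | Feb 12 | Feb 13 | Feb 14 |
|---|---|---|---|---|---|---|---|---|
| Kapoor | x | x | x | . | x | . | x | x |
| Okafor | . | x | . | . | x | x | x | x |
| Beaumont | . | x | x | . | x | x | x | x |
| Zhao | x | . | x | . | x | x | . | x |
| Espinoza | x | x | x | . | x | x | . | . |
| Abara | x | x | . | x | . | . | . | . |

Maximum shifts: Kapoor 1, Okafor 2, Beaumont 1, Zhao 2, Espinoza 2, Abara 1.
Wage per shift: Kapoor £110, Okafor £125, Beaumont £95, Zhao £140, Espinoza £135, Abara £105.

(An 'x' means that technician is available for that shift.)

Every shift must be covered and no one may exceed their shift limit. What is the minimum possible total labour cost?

Feb 10 can only be covered by Abara, so that assignment is forced.
Picking the cheapest available technician for each shift independently would cost £890, but that ignores the shift limits.
An optimal schedule: Feb 7→Zhao, Feb 8→Beaumont, Feb 9→Zhao+Espinoza, Feb 10→Abara, Feb 11→Espinoza, Feb 12→Okafor, Feb 13→Kapoor, Feb 14→Okafor.
Total: 140 + 95 + 140 + 135 + 105 + 135 + 125 + 110 + 125 = £1110.

£1110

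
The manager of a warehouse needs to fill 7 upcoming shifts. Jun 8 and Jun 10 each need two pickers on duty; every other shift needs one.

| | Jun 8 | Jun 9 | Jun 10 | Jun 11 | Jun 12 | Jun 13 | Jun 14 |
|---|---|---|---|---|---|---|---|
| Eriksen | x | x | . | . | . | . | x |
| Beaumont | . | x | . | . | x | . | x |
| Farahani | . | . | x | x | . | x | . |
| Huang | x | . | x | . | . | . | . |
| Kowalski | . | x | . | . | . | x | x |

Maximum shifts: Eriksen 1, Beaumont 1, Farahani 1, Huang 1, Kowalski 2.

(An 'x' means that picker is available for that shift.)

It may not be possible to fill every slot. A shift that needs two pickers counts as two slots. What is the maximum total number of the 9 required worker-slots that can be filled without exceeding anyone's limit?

6

Total capacity across all pickers is 1+1+1+1+2 = 6, and 9 slots are needed, so at most 6 can be filled.
An assignment achieving 6: Jun 8→Eriksen+Huang, Jun 9→Kowalski, Jun 11→Farahani, Jun 12→Beaumont, Jun 13→Kowalski.
Loads: Eriksen 1/1, Beaumont 1/1, Farahani 1/1, Huang 1/1, Kowalski 2/2.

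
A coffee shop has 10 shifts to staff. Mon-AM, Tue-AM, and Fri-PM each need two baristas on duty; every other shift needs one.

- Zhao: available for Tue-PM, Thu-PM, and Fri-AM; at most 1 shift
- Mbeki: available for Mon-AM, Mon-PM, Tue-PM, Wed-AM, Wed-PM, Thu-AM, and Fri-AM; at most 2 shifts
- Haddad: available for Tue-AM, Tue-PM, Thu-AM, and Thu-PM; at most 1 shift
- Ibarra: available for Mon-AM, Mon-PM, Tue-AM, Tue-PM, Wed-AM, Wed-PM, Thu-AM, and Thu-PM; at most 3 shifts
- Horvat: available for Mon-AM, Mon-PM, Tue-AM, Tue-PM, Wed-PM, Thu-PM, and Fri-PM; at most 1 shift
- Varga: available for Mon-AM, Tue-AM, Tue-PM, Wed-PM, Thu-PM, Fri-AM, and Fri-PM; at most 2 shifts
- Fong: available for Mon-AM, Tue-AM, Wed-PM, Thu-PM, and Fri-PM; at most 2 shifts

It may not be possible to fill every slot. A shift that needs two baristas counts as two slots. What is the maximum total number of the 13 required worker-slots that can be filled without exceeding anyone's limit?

Total capacity across all baristas is 1+2+1+3+1+2+2 = 12, and 13 slots are needed, so at most 12 can be filled.
An assignment achieving 12: Mon-AM→Ibarra+Varga, Mon-PM→Mbeki, Tue-AM→Ibarra+Fong, Wed-AM→Mbeki, Wed-PM→Ibarra, Thu-AM→Haddad, Thu-PM→Fong, Fri-AM→Zhao, Fri-PM→Horvat+Varga.
Loads: Zhao 1/1, Mbeki 2/2, Haddad 1/1, Ibarra 3/3, Horvat 1/1, Varga 2/2, Fong 2/2.

12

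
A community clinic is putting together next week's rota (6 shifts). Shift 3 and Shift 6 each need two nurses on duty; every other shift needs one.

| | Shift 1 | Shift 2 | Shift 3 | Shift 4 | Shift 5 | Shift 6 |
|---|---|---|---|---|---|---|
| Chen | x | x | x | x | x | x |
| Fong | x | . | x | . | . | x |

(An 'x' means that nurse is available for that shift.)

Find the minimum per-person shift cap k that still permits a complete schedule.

5

With 2 nurses and 8 worker-slots to fill, someone must work at least ⌈8/2⌉ = 4 shifts, so k ≥ 4.
k = 4 fails: Shifts {Shift 2, Shift 3, Shift 4, Shift 5, Shift 6} need 7 worker-slots in total, but the nurses available for any of those shifts (Chen and Fong) can supply at most 6 among them. So no valid schedule exists.
k = 5 works: Shift 1→Fong, Shift 2→Chen, Shift 3→Chen+Fong, Shift 4→Chen, Shift 5→Chen, Shift 6→Chen+Fong.
Loads: Chen 5, Fong 3 — all ≤ 5.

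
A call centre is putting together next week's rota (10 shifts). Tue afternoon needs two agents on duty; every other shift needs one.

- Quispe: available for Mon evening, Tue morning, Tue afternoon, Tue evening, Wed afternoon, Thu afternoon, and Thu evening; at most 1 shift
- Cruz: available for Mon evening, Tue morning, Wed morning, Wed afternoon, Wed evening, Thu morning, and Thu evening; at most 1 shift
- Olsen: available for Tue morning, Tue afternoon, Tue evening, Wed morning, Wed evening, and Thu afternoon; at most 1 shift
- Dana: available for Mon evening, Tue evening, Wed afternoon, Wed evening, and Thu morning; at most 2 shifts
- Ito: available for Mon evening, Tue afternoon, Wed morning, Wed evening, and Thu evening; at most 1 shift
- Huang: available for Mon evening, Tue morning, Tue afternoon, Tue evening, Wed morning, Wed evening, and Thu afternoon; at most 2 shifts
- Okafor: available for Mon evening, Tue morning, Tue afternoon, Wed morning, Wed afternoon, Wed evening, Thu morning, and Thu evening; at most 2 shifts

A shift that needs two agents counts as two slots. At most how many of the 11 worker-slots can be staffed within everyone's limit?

10

Total capacity across all agents is 1+1+1+2+1+2+2 = 10, and 11 slots are needed, so at most 10 can be filled.
An assignment achieving 10: Mon evening→Dana, Tue morning→Huang, Tue afternoon→Huang+Okafor, Tue evening→Olsen, Wed morning→Okafor, Wed afternoon→Dana, Thu morning→Cruz, Thu afternoon→Quispe, Thu evening→Ito.
Loads: Quispe 1/1, Cruz 1/1, Olsen 1/1, Dana 2/2, Ito 1/1, Huang 2/2, Okafor 2/2.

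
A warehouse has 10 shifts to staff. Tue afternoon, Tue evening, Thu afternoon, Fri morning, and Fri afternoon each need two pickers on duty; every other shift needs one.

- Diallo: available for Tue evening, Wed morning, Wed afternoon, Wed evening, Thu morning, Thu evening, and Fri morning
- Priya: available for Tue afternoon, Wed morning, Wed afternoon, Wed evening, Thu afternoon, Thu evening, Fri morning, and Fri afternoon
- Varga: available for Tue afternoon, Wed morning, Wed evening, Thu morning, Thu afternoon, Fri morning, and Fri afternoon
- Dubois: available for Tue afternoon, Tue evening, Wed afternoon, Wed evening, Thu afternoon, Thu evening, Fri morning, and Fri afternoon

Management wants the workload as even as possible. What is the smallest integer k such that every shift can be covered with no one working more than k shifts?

With 4 pickers and 15 worker-slots to fill, someone must work at least ⌈15/4⌉ = 4 shifts, so k ≥ 4.
k = 4 works: Tue afternoon→Priya+Varga, Tue evening→Diallo+Dubois, Wed morning→Diallo, Wed afternoon→Diallo, Wed evening→Dubois, Thu morning→Diallo, Thu afternoon→Priya+Varga, Thu evening→Priya, Fri morning→Varga+Dubois, Fri afternoon→Priya+Varga.
Loads: Diallo 4, Priya 4, Varga 4, Dubois 3 — all ≤ 4.

4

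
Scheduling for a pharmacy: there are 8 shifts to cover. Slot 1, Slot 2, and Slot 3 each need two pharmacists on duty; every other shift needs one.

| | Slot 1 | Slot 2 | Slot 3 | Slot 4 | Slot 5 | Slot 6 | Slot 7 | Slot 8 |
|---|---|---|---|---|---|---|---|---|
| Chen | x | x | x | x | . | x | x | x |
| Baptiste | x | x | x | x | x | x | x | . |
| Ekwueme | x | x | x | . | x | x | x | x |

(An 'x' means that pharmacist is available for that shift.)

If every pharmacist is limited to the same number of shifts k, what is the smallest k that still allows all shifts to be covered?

4

With 3 pharmacists and 11 worker-slots to fill, someone must work at least ⌈11/3⌉ = 4 shifts, so k ≥ 4.
k = 4 works: Slot 1→Chen+Baptiste, Slot 2→Chen+Baptiste, Slot 3→Baptiste+Ekwueme, Slot 4→Chen, Slot 5→Baptiste, Slot 6→Ekwueme, Slot 7→Ekwueme, Slot 8→Chen.
Loads: Chen 4, Baptiste 4, Ekwueme 3 — all ≤ 4.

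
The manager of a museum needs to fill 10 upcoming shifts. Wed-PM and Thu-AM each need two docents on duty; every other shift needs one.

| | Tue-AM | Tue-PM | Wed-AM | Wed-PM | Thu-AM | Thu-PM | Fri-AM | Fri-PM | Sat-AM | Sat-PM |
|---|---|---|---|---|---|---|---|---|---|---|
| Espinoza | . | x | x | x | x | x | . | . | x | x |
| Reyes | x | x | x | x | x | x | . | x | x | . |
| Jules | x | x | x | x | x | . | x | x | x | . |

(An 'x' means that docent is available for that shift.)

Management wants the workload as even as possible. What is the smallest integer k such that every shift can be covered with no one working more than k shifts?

4

With 3 docents and 12 worker-slots to fill, someone must work at least ⌈12/3⌉ = 4 shifts, so k ≥ 4.
k = 4 works: Tue-AM→Reyes, Tue-PM→Espinoza, Wed-AM→Espinoza, Wed-PM→Reyes+Jules, Thu-AM→Reyes+Jules, Thu-PM→Espinoza, Fri-AM→Jules, Fri-PM→Reyes, Sat-AM→Jules, Sat-PM→Espinoza.
Loads: Espinoza 4, Reyes 4, Jules 4 — all ≤ 4.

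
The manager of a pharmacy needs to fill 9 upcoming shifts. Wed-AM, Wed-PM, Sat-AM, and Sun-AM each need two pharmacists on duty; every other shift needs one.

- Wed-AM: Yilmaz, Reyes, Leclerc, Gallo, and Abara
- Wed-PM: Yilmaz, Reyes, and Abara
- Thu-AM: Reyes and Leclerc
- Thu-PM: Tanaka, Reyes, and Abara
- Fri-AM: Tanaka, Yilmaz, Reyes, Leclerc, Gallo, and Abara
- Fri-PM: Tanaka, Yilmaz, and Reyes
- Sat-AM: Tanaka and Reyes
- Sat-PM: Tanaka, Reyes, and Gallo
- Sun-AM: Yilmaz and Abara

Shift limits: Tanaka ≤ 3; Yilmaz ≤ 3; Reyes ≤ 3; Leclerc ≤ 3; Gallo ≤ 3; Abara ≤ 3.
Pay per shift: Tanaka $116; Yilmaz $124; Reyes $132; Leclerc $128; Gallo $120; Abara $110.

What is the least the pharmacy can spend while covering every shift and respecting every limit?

$1546

Sat-AM can only be covered by Tanaka and Reyes, so that assignment is forced.
Sun-AM can only be covered by Yilmaz and Abara, so that assignment is forced.
Picking the cheapest available pharmacist for each shift independently would cost $1526, but that ignores the shift limits.
An optimal schedule: Wed-AM→Abara+Gallo, Wed-PM→Abara+Yilmaz, Thu-AM→Leclerc, Thu-PM→Tanaka, Fri-AM→Gallo, Fri-PM→Tanaka, Sat-AM→Tanaka+Reyes, Sat-PM→Gallo, Sun-AM→Abara+Yilmaz.
Total: 110 + 120 + 110 + 124 + 128 + 116 + 120 + 116 + 116 + 132 + 120 + 110 + 124 = $1546.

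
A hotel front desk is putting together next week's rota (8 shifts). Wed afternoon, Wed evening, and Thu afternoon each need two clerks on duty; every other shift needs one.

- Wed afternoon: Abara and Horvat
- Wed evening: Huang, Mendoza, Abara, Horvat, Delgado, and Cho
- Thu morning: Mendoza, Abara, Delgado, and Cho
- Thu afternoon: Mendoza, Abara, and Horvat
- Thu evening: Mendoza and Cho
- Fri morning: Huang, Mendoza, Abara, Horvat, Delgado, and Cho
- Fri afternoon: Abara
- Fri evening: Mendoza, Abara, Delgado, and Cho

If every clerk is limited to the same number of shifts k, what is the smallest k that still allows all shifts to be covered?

With 6 clerks and 11 worker-slots to fill, someone must work at least ⌈11/6⌉ = 2 shifts, so k ≥ 2.
k = 2 works: Wed afternoon→Abara+Horvat, Wed evening→Huang+Cho, Thu morning→Delgado, Thu afternoon→Mendoza+Horvat, Thu evening→Mendoza, Fri morning→Huang, Fri afternoon→Abara, Fri evening→Delgado.
Loads: Huang 2, Mendoza 2, Abara 2, Horvat 2, Delgado 2, Cho 1 — all ≤ 2.

2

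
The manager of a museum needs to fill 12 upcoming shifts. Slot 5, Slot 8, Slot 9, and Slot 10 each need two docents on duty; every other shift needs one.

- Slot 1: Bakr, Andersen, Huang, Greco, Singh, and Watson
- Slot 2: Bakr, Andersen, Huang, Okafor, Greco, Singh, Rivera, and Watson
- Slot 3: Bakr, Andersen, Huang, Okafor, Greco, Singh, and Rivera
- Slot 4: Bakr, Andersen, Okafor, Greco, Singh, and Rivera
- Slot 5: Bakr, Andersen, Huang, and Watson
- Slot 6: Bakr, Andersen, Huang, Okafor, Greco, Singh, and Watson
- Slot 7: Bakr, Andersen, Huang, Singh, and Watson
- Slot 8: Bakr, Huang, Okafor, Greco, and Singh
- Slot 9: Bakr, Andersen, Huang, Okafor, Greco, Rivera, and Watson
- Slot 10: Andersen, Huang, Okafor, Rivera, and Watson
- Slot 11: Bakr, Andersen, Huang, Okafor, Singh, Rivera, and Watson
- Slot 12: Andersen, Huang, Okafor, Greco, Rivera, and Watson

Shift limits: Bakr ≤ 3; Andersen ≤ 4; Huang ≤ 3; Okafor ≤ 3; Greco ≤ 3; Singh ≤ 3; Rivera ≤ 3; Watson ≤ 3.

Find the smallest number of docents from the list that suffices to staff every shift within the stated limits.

5

16 slots to fill and no one can take more than 4, so at least ⌈16/4⌉ = 4 docents are needed.
Any 4 docents together have capacity at most 4+3+3+3 = 13 < 16 slots, so 4 can never suffice.
Bakr, Andersen, Huang, Okafor, and Greco alone can cover everything: Slot 1→Bakr, Slot 2→Huang, Slot 3→Okafor, Slot 4→Andersen, Slot 5→Bakr+Andersen, Slot 6→Greco, Slot 7→Bakr, Slot 8→Okafor+Greco, Slot 9→Okafor+Greco, Slot 10→Andersen+Huang, Slot 11→Andersen, Slot 12→Huang.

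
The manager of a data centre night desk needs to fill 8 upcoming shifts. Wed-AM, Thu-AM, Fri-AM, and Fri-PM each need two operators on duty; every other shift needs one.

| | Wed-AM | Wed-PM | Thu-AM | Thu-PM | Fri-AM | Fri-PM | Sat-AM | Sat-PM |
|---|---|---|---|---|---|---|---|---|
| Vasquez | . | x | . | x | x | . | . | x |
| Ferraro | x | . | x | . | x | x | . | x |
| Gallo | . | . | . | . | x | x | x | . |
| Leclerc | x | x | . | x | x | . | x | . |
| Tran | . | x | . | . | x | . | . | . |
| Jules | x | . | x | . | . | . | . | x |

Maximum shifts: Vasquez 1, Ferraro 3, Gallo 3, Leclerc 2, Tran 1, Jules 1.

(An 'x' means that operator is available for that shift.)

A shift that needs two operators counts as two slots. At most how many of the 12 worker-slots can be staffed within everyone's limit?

Total capacity across all operators is 1+3+3+2+1+1 = 11, and 12 slots are needed, so at most 11 can be filled.
An assignment achieving 11: Wed-AM→Ferraro+Leclerc, Wed-PM→Leclerc, Thu-AM→Ferraro+Jules, Thu-PM→Vasquez, Fri-AM→Gallo+Tran, Fri-PM→Ferraro+Gallo, Sat-AM→Gallo.
Loads: Vasquez 1/1, Ferraro 3/3, Gallo 3/3, Leclerc 2/2, Tran 1/1, Jules 1/1.

11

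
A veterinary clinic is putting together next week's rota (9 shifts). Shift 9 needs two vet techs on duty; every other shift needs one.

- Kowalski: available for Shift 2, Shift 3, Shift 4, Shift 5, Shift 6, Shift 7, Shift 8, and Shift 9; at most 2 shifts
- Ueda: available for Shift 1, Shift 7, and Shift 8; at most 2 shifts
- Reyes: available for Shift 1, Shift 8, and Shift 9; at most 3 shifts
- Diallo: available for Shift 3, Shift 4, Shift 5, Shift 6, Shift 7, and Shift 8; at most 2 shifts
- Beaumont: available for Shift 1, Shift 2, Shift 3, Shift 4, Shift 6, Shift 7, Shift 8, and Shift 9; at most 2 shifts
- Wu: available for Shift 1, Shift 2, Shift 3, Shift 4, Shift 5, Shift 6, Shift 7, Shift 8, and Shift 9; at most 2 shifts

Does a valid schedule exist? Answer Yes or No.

Yes

One valid schedule: Shift 1→Ueda, Shift 2→Kowalski, Shift 3→Diallo, Shift 4→Diallo, Shift 5→Kowalski, Shift 6→Beaumont, Shift 7→Ueda, Shift 8→Reyes, Shift 9→Reyes+Beaumont.
Loads: Kowalski 2/2, Ueda 2/2, Reyes 2/3, Diallo 2/2, Beaumont 2/2, Wu 0/2 — all within limits.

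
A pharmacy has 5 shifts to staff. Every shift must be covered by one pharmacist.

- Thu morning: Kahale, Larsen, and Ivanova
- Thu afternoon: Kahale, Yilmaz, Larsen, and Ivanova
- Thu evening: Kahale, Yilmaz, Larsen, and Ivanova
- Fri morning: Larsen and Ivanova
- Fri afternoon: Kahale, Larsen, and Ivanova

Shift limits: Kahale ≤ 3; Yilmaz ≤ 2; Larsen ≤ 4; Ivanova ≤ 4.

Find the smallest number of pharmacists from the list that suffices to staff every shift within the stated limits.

2

5 slots to fill and no one can take more than 4, so at least ⌈5/4⌉ = 2 pharmacists are needed.
Kahale and Larsen alone can cover everything: Thu morning→Kahale, Thu afternoon→Kahale, Thu evening→Kahale, Fri morning→Larsen, Fri afternoon→Larsen.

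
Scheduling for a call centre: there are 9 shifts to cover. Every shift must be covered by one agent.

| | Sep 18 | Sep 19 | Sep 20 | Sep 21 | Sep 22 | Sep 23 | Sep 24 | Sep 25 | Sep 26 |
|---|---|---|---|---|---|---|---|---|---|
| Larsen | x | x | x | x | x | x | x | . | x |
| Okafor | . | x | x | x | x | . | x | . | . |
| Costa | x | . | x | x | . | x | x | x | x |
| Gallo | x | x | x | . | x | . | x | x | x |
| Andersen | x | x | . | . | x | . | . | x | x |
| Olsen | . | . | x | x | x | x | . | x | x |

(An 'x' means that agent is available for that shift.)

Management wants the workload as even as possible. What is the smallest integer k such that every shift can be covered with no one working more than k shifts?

2

With 6 agents and 9 worker-slots to fill, someone must work at least ⌈9/6⌉ = 2 shifts, so k ≥ 2.
k = 2 works: Sep 18→Larsen, Sep 19→Okafor, Sep 20→Gallo, Sep 21→Okafor, Sep 22→Gallo, Sep 23→Larsen, Sep 24→Costa, Sep 25→Costa, Sep 26→Andersen.
Loads: Larsen 2, Okafor 2, Costa 2, Gallo 2, Andersen 1, Olsen 0 — all ≤ 2.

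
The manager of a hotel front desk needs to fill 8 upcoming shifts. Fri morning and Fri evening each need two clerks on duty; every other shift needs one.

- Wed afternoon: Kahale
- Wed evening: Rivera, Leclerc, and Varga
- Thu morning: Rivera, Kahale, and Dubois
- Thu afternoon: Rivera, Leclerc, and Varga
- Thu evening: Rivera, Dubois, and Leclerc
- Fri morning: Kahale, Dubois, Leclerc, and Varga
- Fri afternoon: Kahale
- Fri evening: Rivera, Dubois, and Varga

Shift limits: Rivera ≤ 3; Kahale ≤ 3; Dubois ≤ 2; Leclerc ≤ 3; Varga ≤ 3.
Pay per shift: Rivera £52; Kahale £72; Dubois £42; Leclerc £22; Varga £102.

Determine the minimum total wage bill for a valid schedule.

£450

Wed afternoon can only be covered by Kahale, so that assignment is forced.
Fri afternoon can only be covered by Kahale, so that assignment is forced.
Picking the cheapest available clerk for each shift independently would cost £410, but that ignores the shift limits.
An optimal schedule: Wed afternoon→Kahale, Wed evening→Leclerc, Thu morning→Rivera, Thu afternoon→Leclerc, Thu evening→Rivera, Fri morning→Leclerc+Dubois, Fri afternoon→Kahale, Fri evening→Dubois+Rivera.
Total: 72 + 22 + 52 + 22 + 52 + 22 + 42 + 72 + 42 + 52 = £450.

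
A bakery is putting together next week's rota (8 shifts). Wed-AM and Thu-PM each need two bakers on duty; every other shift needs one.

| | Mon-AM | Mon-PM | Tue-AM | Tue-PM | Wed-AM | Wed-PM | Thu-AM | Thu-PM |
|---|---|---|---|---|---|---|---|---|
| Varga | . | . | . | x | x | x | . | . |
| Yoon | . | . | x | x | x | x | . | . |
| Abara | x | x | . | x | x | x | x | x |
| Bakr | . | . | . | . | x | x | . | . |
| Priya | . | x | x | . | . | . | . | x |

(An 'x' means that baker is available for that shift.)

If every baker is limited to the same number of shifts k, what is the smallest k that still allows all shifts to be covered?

3

With 5 bakers and 10 worker-slots to fill, someone must work at least ⌈10/5⌉ = 2 shifts, so k ≥ 2.
k = 2 fails: Shifts {Mon-AM, Thu-AM, Thu-PM} need 4 worker-slots in total, but the bakers available for any of those shifts (Abara and Priya) can supply at most 3 among them. So no valid schedule exists.
k = 3 works: Mon-AM→Abara, Mon-PM→Priya, Tue-AM→Yoon, Tue-PM→Varga, Wed-AM→Varga+Yoon, Wed-PM→Varga, Thu-AM→Abara, Thu-PM→Abara+Priya.
Loads: Varga 3, Yoon 2, Abara 3, Bakr 0, Priya 2 — all ≤ 3.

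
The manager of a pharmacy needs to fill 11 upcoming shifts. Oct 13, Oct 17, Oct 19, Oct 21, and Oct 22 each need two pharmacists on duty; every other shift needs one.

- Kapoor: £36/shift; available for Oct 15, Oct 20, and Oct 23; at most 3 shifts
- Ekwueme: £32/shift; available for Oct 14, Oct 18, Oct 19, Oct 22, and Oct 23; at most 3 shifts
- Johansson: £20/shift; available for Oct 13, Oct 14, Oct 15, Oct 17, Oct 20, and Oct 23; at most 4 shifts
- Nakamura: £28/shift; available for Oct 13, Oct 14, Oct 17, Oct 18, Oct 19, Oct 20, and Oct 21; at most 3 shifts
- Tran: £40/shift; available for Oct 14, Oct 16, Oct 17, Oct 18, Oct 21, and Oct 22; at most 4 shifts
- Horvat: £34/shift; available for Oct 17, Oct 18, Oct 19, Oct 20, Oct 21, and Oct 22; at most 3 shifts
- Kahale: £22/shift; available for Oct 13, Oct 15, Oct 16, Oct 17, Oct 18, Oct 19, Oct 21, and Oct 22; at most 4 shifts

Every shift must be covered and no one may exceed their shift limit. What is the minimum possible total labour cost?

£416

Picking the cheapest available pharmacist for each shift independently would cost £362, but that ignores the shift limits.
An optimal schedule: Oct 13→Johansson+Kahale, Oct 14→Johansson, Oct 15→Johansson, Oct 16→Kahale, Oct 17→Nakamura+Horvat, Oct 18→Ekwueme, Oct 19→Kahale+Ekwueme, Oct 20→Nakamura, Oct 21→Kahale+Nakamura, Oct 22→Ekwueme+Horvat, Oct 23→Johansson.
Total: 20 + 22 + 20 + 20 + 22 + 28 + 34 + 32 + 22 + 32 + 28 + 22 + 28 + 32 + 34 + 20 = £416.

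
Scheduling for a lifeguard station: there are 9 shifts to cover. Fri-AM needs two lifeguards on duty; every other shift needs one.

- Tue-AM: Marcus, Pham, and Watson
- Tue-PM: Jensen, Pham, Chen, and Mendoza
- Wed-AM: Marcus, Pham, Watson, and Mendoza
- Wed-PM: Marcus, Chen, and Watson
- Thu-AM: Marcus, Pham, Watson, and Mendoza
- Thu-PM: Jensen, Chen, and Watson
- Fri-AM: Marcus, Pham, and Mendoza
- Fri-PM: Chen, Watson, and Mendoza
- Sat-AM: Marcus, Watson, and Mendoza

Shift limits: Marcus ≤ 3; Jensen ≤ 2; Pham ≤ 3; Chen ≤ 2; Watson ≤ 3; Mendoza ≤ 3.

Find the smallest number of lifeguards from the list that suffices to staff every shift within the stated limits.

4

10 slots to fill and no one can take more than 3, so at least ⌈10/3⌉ = 4 lifeguards are needed.
Marcus, Jensen, Pham, and Chen alone can cover everything: Tue-AM→Marcus, Tue-PM→Jensen, Wed-AM→Pham, Wed-PM→Chen, Thu-AM→Pham, Thu-PM→Jensen, Fri-AM→Marcus+Pham, Fri-PM→Chen, Sat-AM→Marcus.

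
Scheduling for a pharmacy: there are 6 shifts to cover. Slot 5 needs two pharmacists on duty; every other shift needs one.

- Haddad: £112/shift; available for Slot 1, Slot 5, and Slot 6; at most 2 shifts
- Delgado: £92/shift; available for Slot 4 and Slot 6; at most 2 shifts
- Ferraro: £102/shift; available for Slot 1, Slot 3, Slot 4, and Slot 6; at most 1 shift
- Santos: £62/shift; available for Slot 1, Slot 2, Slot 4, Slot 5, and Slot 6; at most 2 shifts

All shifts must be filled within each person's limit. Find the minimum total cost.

£634

Slot 2 can only be covered by Santos, so that assignment is forced.
Slot 3 can only be covered by Ferraro, so that assignment is forced.
Slot 5 can only be covered by Haddad and Santos, so that assignment is forced.
Picking the cheapest available pharmacist for each shift independently would cost £524, but that ignores the shift limits.
An optimal schedule: Slot 1→Haddad, Slot 2→Santos, Slot 3→Ferraro, Slot 4→Delgado, Slot 5→Haddad+Santos, Slot 6→Delgado.
Total: 112 + 62 + 102 + 92 + 112 + 62 + 92 = £634.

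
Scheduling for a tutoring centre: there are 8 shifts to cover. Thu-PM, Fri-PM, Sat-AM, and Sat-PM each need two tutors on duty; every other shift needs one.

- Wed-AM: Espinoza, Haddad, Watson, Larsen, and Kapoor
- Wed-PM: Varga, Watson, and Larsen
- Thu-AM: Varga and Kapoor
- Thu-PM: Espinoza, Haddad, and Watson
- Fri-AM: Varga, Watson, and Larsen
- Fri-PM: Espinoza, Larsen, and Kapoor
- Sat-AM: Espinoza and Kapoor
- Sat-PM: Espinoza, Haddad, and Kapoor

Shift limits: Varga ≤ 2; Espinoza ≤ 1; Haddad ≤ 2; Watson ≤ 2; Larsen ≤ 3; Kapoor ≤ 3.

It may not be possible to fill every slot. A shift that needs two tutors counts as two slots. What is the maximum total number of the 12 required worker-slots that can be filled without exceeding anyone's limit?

12

Total capacity across all tutors is 2+1+2+2+3+3 = 13, and 12 slots are needed, so at most 12 can be filled.
An assignment achieving 12: Wed-AM→Larsen, Wed-PM→Varga, Thu-AM→Varga, Thu-PM→Haddad+Watson, Fri-AM→Watson, Fri-PM→Larsen+Kapoor, Sat-AM→Espinoza+Kapoor, Sat-PM→Haddad+Kapoor.
Loads: Varga 2/2, Espinoza 1/1, Haddad 2/2, Watson 2/2, Larsen 2/3, Kapoor 3/3.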